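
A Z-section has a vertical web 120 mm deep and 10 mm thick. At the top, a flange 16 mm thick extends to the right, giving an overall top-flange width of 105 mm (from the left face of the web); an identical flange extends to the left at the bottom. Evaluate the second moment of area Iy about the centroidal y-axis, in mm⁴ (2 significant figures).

Decompose the section into non-overlapping parts with the origin at the bottom-left of its bounding rectangle.
Web: 10 × 120, A = 1 200 mm², x = 100 mm, Ī = 10 000 mm⁴.
Top flange (beyond web): 95 × 16, A = 1 520 mm², x = 152.5 mm, Ī = 1 143 167 mm⁴.
Bottom flange (beyond web): 95 × 16, A = 1 520 mm², x = 47.5 mm, Ī = 1 143 167 mm⁴.
Centroid: x̄ = ΣA·x / ΣA = 100 mm.
Transfer each piece to the centroidal y-axis using Ī + A·d² with d = x − 100:
  web: d = 0 mm → contributes +10 000 mm⁴
  top flange (beyond web): d = 52.5 mm → contributes +5 332 667 mm⁴
  bottom flange (beyond web): d = -52.5 mm → contributes +5 332 667 mm⁴
Total I = 10 675 333 mm⁴.

Iy ≈ 1.1 × 10⁷ mm⁴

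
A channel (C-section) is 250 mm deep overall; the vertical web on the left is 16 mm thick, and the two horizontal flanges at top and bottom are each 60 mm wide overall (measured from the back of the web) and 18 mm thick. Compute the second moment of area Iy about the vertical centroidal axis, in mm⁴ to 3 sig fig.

Treat the section as a set of non-overlapping primitives; coordinates are from the bounding-box lower-left.
Web: 16 × 250, A = 4 000 mm², x = 8 mm, Ī = 85 333 mm⁴.
Top flange (beyond web): 44 × 18, A = 792 mm², x = 38 mm, Ī = 127 776 mm⁴.
Bottom flange (beyond web): 44 × 18, A = 792 mm², x = 38 mm, Ī = 127 776 mm⁴.
Centroid: x̄ = ΣA·x / ΣA = 16.51 mm.
Transfer each piece to the vertical centroidal axis using Ī + A·d² with d = x − 16.51:
  web: d = -8.51 mm → contributes +375 016 mm⁴
  top flange (beyond web): d = 21.49 mm → contributes +493 537 mm⁴
  bottom flange (beyond web): d = 21.49 mm → contributes +493 537 mm⁴
Total I = 1 362 089 mm⁴.

Iy ≈ 1.36 × 10⁶ mm⁴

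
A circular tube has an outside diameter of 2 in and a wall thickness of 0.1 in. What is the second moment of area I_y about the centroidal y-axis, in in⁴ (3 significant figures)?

Treat the section as a set of non-overlapping primitives; coordinates are from the bounding-box lower-left.
Outer circle: ⌀2, A = 3.1416 in², x = 1 in, Ī = 0.7854 in⁴.
Bore (subtracted): ⌀1.8, A = 2.5447 in², x = 1 in, Ī = 0.5153 in⁴.
By symmetry the centroid is at mid-width, x̄ = 1 in.
All pieces are centred on the centroidal y-axis, so I = ΣĪ (holes subtracted) = 0.2701 in⁴.

I_y ≈ 0.270 in⁴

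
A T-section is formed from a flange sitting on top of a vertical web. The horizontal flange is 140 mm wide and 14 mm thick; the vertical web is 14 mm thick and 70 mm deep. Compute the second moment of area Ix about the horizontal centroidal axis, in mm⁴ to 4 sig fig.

Ix ≈ 1.585 × 10⁶ mm⁴

Break the section into simple shapes (no overlaps), measuring from the bottom-left corner of the bounding box.
Flange: 140 × 14, A = 1 960 mm², y = 77 mm, Ī = 32013.3 mm⁴.
Web: 14 × 70, A = 980 mm², y = 35 mm, Ī = 400 167 mm⁴.
Centroid: ȳ = ΣA·y / ΣA = 63 mm.
Transfer each piece to the horizontal centroidal axis using Ī + A·d² with d = y − 63:
  flange: d = 14 mm → contributes +416 173 mm⁴
  web: d = -28 mm → contributes +1 168 487 mm⁴
Total I = 1 584 660 mm⁴.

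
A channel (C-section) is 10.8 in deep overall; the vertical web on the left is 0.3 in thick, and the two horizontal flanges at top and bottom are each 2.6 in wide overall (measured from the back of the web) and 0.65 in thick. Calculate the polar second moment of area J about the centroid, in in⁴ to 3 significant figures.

Split into non-overlapping primitives; take the origin at the lower-left of the bounding box.
Web: 0.3 × 10.8, A = 3.24 in², y = 5.4 in, Ī = 31.493 in⁴.
Top flange (beyond web): 2.3 × 0.65, A = 1.495 in², y = 10.475 in, Ī = 0.052636 in⁴.
Bottom flange (beyond web): 2.3 × 0.65, A = 1.495 in², y = 0.325 in, Ī = 0.052636 in⁴.
By symmetry the centroid is at mid-height, ȳ = 5.4 in.
Transfer each piece to the centroidal x-axis using Ī + A·d² with d = y − 5.4:
  web: d = 0 in → contributes +31.493 in⁴
  top flange (beyond web): d = 5.075 in → contributes +38.557 in⁴
  bottom flange (beyond web): d = -5.075 in → contributes +38.557 in⁴
Total I = 108.61 in⁴.
For the y-axis: x̄ = 0.77392 in.
Repeating about the centroidal y-axis gives I_y = 3.9703 in⁴.
Polar second moment: J = I_x + I_y = 112.58 in⁴.

J ≈ 113 in⁴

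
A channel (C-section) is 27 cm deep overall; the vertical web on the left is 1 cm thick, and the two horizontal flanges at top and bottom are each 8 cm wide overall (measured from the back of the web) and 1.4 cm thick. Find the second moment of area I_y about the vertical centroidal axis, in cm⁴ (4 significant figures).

I_y ≈ 264.0 cm⁴

Decompose the section into non-overlapping parts with the origin at the bottom-left of its bounding rectangle.
Web: 1 × 27, A = 27 cm², x = 0.5 cm, Ī = 2.25 cm⁴.
Top flange (beyond web): 7 × 1.4, A = 9.8 cm², x = 4.5 cm, Ī = 40.0167 cm⁴.
Bottom flange (beyond web): 7 × 1.4, A = 9.8 cm², x = 4.5 cm, Ī = 40.0167 cm⁴.
Centroid: x̄ = ΣA·x / ΣA = 2.1824 cm.
Transfer each piece to the vertical centroidal axis using Ī + A·d² with d = x − 2.1824:
  web: d = -1.6824 cm → contributes +78.673 cm⁴
  top flange (beyond web): d = 2.3176 cm → contributes +92.655 cm⁴
  bottom flange (beyond web): d = 2.3176 cm → contributes +92.655 cm⁴
Total I = 263.983 cm⁴.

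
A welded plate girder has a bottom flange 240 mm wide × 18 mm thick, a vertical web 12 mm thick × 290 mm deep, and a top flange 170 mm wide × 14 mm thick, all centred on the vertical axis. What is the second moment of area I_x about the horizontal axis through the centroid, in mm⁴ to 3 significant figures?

I_x ≈ 1.73 × 10⁸ mm⁴

Split into non-overlapping primitives; take the origin at the lower-left of the bounding box.
Bottom plate: 240 × 18, A = 4 320 mm², y = 9 mm, Ī = 116 640 mm⁴.
Web plate: 12 × 290, A = 3 480 mm², y = 163 mm, Ī = 24 389 000 mm⁴.
Top plate: 170 × 14, A = 2 380 mm², y = 315 mm, Ī = 38 873 mm⁴.
Centroid: ȳ = ΣA·y / ΣA = 133.18 mm.
Transfer each piece to the horizontal axis through the centroid using Ī + A·d² with d = y − 133.18:
  bottom plate: d = -124.18 mm → contributes +66 738 962 mm⁴
  web plate: d = 29.815 mm → contributes +27 482 558 mm⁴
  top plate: d = 181.82 mm → contributes +78 714 086 mm⁴
Total I = 172 935 606 mm⁴.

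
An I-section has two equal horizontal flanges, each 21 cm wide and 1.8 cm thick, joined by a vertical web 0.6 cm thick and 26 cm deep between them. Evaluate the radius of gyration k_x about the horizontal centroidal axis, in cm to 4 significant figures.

k_x ≈ 13.04 cm

Break the section into simple shapes (no overlaps), measuring from the bottom-left corner of the bounding box.
Bottom flange: 21 × 1.8, A = 37.8 cm², y = 0.9 cm, Ī = 10.206 cm⁴.
Web: 0.6 × 26, A = 15.6 cm², y = 14.8 cm, Ī = 878.8 cm⁴.
Top flange: 21 × 1.8, A = 37.8 cm², y = 28.7 cm, Ī = 10.206 cm⁴.
By symmetry the centroid is at mid-height, ȳ = 14.8 cm.
Transfer each piece to the horizontal centroidal axis using Ī + A·d² with d = y − 14.8:
  bottom flange: d = -13.9 cm → contributes +7313.54 cm⁴
  web: d = 0 cm → contributes +878.8 cm⁴
  top flange: d = 13.9 cm → contributes +7313.54 cm⁴
Total I = 15505.9 cm⁴.
Radius of gyration: k = √(I/A) = √(15505.9 / 91.2) = 13.0392 cm.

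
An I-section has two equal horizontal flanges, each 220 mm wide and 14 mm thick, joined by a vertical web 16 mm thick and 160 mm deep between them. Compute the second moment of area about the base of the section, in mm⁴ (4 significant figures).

I_base ≈ 1.292 × 10⁸ mm⁴

Split into non-overlapping primitives; take the origin at the lower-left of the bounding box.
Bottom flange: 220 × 14, A = 3 080 mm², y = 7 mm, Ī = 50306.7 mm⁴.
Web: 16 × 160, A = 2 560 mm², y = 94 mm, Ī = 5 461 333 mm⁴.
Top flange: 220 × 14, A = 3 080 mm², y = 181 mm, Ī = 50306.7 mm⁴.
Transfer each piece to the bottom edge using Ī + A·d² with d = y − 0:
  bottom flange: d = 7 mm → contributes +201 227 mm⁴
  web: d = 94 mm → contributes +28 081 493 mm⁴
  top flange: d = 181 mm → contributes +100 954 187 mm⁴
Total I = 129 236 907 mm⁴.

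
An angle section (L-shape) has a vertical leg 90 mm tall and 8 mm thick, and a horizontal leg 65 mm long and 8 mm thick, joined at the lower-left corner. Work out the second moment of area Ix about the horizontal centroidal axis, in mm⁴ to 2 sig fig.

Ix ≈ 9.6 × 10⁵ mm⁴

Decompose the section into non-overlapping parts with the origin at the bottom-left of its bounding rectangle.
Vertical leg: 8 × 90, A = 720 mm², y = 45 mm, Ī = 486 000 mm⁴.
Horizontal leg (remainder): 57 × 8, A = 456 mm², y = 4 mm, Ī = 2 432 mm⁴.
Centroid: ȳ = ΣA·y / ΣA = 29.1 mm.
Transfer each piece to the horizontal centroidal axis using Ī + A·d² with d = y − 29.1:
  vertical leg: d = 15.9 mm → contributes +667 976 mm⁴
  horizontal leg (remainder): d = -25.1 mm → contributes +289 763 mm⁴
Total I = 957 740 mm⁴.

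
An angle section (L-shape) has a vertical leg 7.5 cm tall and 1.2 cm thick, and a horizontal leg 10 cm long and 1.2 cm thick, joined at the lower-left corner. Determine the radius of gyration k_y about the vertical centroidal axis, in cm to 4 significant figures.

k_y ≈ 3.122 cm

Break the section into simple shapes (no overlaps), measuring from the bottom-left corner of the bounding box.
Vertical leg: 1.2 × 7.5, A = 9 cm², x = 0.6 cm, Ī = 1.08 cm⁴.
Horizontal leg (remainder): 8.8 × 1.2, A = 10.56 cm², x = 5.6 cm, Ī = 68.1472 cm⁴.
Centroid: x̄ = ΣA·x / ΣA = 3.29939 cm.
Transfer each piece to the vertical centroidal axis using Ī + A·d² with d = x − 3.29939:
  vertical leg: d = -2.69939 cm → contributes +66.6602 cm⁴
  horizontal leg (remainder): d = 2.30061 cm → contributes +124.039 cm⁴
Total I = 190.7 cm⁴.
Radius of gyration: k = √(I/A) = √(190.7 / 19.56) = 3.12241 cm.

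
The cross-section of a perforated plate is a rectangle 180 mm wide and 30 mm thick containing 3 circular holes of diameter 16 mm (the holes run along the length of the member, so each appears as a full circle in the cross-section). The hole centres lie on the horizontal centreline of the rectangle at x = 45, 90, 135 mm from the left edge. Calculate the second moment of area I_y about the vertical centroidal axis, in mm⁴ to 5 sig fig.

Treat the section as a set of non-overlapping primitives; coordinates are from the bounding-box lower-left.
Plate: 180 × 30, A = 5 400 mm², x = 90 mm, Ī = 14 580 000 mm⁴.
Hole 1 (subtracted): ⌀16, A = 201.0619 mm², x = 45 mm, Ī = 3216.991 mm⁴.
Hole 2 (subtracted): ⌀16, A = 201.0619 mm², x = 90 mm, Ī = 3216.991 mm⁴.
Hole 3 (subtracted): ⌀16, A = 201.0619 mm², x = 135 mm, Ī = 3216.991 mm⁴.
By symmetry the centroid is at mid-width, x̄ = 90 mm.
Transfer each piece to the vertical centroidal axis using Ī + A·d² with d = x − 90:
  plate: d = 0 mm → contributes +14 580 000 mm⁴
  hole 1: d = -45 mm → contributes −410367.4 mm⁴
  hole 2: d = 0 mm → contributes −3216.991 mm⁴
  hole 3: d = 45 mm → contributes −410367.4 mm⁴
Total I = 13 756 048 mm⁴.

I_y ≈ 1.3756 × 10⁷ mm⁴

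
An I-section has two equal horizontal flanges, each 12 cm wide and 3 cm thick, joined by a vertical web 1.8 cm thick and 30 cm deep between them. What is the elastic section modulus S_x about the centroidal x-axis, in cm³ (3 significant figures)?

S_x ≈ 1320 cm³

Treat the section as a set of non-overlapping primitives; coordinates are from the bounding-box lower-left.
Bottom flange: 12 × 3, A = 36 cm², y = 1.5 cm, Ī = 27 cm⁴.
Web: 1.8 × 30, A = 54 cm², y = 18 cm, Ī = 4 050 cm⁴.
Top flange: 12 × 3, A = 36 cm², y = 34.5 cm, Ī = 27 cm⁴.
By symmetry the centroid is at mid-height, ȳ = 18 cm.
Transfer each piece to the centroidal x-axis using Ī + A·d² with d = y − 18:
  bottom flange: d = -16.5 cm → contributes +9 828 cm⁴
  web: d = 0 cm → contributes +4 050 cm⁴
  top flange: d = 16.5 cm → contributes +9 828 cm⁴
Total I = 23 706 cm⁴.
Extreme fibre distance c = 18 cm; S = I/c = 1 317 cm³.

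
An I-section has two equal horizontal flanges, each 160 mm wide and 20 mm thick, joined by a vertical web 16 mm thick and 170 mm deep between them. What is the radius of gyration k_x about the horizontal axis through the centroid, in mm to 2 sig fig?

k_x ≈ 84 mm

Split into non-overlapping primitives; take the origin at the lower-left of the bounding box.
Bottom flange: 160 × 20, A = 3 200 mm², y = 10 mm, Ī = 106 667 mm⁴.
Web: 16 × 170, A = 2 720 mm², y = 105 mm, Ī = 6 550 667 mm⁴.
Top flange: 160 × 20, A = 3 200 mm², y = 200 mm, Ī = 106 667 mm⁴.
By symmetry the centroid is at mid-height, ȳ = 105 mm.
Transfer each piece to the horizontal axis through the centroid using Ī + A·d² with d = y − 105:
  bottom flange: d = -95 mm → contributes +28 986 667 mm⁴
  web: d = 0 mm → contributes +6 550 667 mm⁴
  top flange: d = 95 mm → contributes +28 986 667 mm⁴
Total I = 64 524 000 mm⁴.
Radius of gyration: k = √(I/A) = √(64 524 000 / 9 120) = 84.11 mm.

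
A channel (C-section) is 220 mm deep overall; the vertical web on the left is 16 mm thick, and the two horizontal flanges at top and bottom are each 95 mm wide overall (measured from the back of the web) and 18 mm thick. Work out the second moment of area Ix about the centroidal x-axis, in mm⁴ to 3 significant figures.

Ix ≈ 4.33 × 10⁷ mm⁴

Treat the section as a set of non-overlapping primitives; coordinates are from the bounding-box lower-left.
Web: 16 × 220, A = 3 520 mm², y = 110 mm, Ī = 14 197 333 mm⁴.
Top flange (beyond web): 79 × 18, A = 1 422 mm², y = 211 mm, Ī = 38 394 mm⁴.
Bottom flange (beyond web): 79 × 18, A = 1 422 mm², y = 9 mm, Ī = 38 394 mm⁴.
By symmetry the centroid is at mid-height, ȳ = 110 mm.
Transfer each piece to the centroidal x-axis using Ī + A·d² with d = y − 110:
  web: d = 0 mm → contributes +14 197 333 mm⁴
  top flange (beyond web): d = 101 mm → contributes +14 544 216 mm⁴
  bottom flange (beyond web): d = -101 mm → contributes +14 544 216 mm⁴
Total I = 43 285 765 mm⁴.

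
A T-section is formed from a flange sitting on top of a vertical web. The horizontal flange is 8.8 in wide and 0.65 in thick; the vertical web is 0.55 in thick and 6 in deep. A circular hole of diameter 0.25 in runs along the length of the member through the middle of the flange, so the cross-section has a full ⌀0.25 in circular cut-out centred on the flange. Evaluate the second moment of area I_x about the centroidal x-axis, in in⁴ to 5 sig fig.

Decompose the section into non-overlapping parts with the origin at the bottom-left of its bounding rectangle.
Flange: 8.8 × 0.65, A = 5.72 in², y = 6.325 in, Ī = 0.2013917 in⁴.
Web: 0.55 × 6, A = 3.3 in², y = 3 in, Ī = 9.9 in⁴.
Hole (subtracted): ⌀0.25, A = 0.04908739 in², y = 6.325 in, Ī = 0.0001917476 in⁴.
Centroid: ȳ = ΣA·y / ΣA = 5.10188 in.
Transfer each piece to the centroidal x-axis using Ī + A·d² with d = y − 5.10188:
  flange: d = 1.22312 in → contributes +8.758636 in⁴
  web: d = -2.10188 in → contributes +24.47907 in⁴
  hole: d = 1.22312 in → contributes −0.07362755 in⁴
Total I = 33.16408 in⁴.

I_x ≈ 33.164 in⁴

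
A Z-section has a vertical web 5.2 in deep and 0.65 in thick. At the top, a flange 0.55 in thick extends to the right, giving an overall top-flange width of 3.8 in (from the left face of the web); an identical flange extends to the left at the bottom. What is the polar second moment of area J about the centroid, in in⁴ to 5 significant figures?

J ≈ 41.927 in⁴

Decompose the section into non-overlapping parts with the origin at the bottom-left of its bounding rectangle.
Web: 0.65 × 5.2, A = 3.38 in², y = 2.6 in, Ī = 7.616267 in⁴.
Top flange (beyond web): 3.15 × 0.55, A = 1.7325 in², y = 4.925 in, Ī = 0.04367344 in⁴.
Bottom flange (beyond web): 3.15 × 0.55, A = 1.7325 in², y = 0.275 in, Ī = 0.04367344 in⁴.
Centroid: ȳ = ΣA·y / ΣA = 2.6 in.
Transfer each piece to the centroidal x-axis using Ī + A·d² with d = y − 2.6:
  web: d = 0 in → contributes +7.616267 in⁴
  top flange (beyond web): d = 2.325 in → contributes +9.408919 in⁴
  bottom flange (beyond web): d = -2.325 in → contributes +9.408919 in⁴
Total I = 26.4341 in⁴.
For the y-axis: x̄ = 3.475 in.
Repeating about the centroidal y-axis gives I_y = 15.49278 in⁴.
Polar second moment: J = I_x + I_y = 41.92688 in⁴.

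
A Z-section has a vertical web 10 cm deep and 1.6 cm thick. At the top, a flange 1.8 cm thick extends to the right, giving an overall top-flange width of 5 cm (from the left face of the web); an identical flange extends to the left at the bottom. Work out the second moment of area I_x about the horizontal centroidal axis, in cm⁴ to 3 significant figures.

Break the section into simple shapes (no overlaps), measuring from the bottom-left corner of the bounding box.
Web: 1.6 × 10, A = 16 cm², y = 5 cm, Ī = 133.33 cm⁴.
Top flange (beyond web): 3.4 × 1.8, A = 6.12 cm², y = 9.1 cm, Ī = 1.6524 cm⁴.
Bottom flange (beyond web): 3.4 × 1.8, A = 6.12 cm², y = 0.9 cm, Ī = 1.6524 cm⁴.
Centroid: ȳ = ΣA·y / ΣA = 5 cm.
Transfer each piece to the horizontal centroidal axis using Ī + A·d² with d = y − 5:
  web: d = 0 cm → contributes +133.33 cm⁴
  top flange (beyond web): d = 4.1 cm → contributes +104.53 cm⁴
  bottom flange (beyond web): d = -4.1 cm → contributes +104.53 cm⁴
Total I = 342.39 cm⁴.

I_x ≈ 342 cm⁴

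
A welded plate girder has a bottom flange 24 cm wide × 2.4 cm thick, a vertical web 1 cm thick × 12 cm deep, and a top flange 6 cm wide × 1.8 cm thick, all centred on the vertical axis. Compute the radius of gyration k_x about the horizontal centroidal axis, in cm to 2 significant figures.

Break the section into simple shapes (no overlaps), measuring from the bottom-left corner of the bounding box.
Bottom plate: 24 × 2.4, A = 57.6 cm², y = 1.2 cm, Ī = 27.65 cm⁴.
Web plate: 1 × 12, A = 12 cm², y = 8.4 cm, Ī = 144 cm⁴.
Top plate: 6 × 1.8, A = 10.8 cm², y = 15.3 cm, Ī = 2.916 cm⁴.
Centroid: ȳ = ΣA·y / ΣA = 4.169 cm.
Transfer each piece to the horizontal centroidal axis using Ī + A·d² with d = y − 4.169:
  bottom plate: d = -2.969 cm → contributes +535.3 cm⁴
  web plate: d = 4.231 cm → contributes +358.9 cm⁴
  top plate: d = 11.13 cm → contributes +1 341 cm⁴
Total I = 2 235 cm⁴.
Radius of gyration: k = √(I/A) = √(2 235 / 80.4) = 5.273 cm.

k_x ≈ 5.3 cm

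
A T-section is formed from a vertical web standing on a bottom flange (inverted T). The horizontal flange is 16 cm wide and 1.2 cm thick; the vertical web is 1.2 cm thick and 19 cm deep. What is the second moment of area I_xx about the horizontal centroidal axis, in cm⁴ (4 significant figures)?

Break the section into simple shapes (no overlaps), measuring from the bottom-left corner of the bounding box.
Flange: 16 × 1.2, A = 19.2 cm², y = 0.6 cm, Ī = 2.304 cm⁴.
Web: 1.2 × 19, A = 22.8 cm², y = 10.7 cm, Ī = 685.9 cm⁴.
Centroid: ȳ = ΣA·y / ΣA = 6.08286 cm.
Transfer each piece to the horizontal centroidal axis using Ī + A·d² with d = y − 6.08286:
  flange: d = -5.48286 cm → contributes +579.489 cm⁴
  web: d = 4.61714 cm → contributes +1171.95 cm⁴
Total I = 1751.44 cm⁴.

I_xx ≈ 1751 cm⁴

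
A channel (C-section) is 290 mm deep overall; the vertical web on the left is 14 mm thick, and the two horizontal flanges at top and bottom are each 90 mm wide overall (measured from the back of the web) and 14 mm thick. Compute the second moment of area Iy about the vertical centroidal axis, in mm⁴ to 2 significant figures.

Decompose the section into non-overlapping parts with the origin at the bottom-left of its bounding rectangle.
Web: 14 × 290, A = 4 060 mm², x = 7 mm, Ī = 66 313 mm⁴.
Top flange (beyond web): 76 × 14, A = 1 064 mm², x = 52 mm, Ī = 512 139 mm⁴.
Bottom flange (beyond web): 76 × 14, A = 1 064 mm², x = 52 mm, Ī = 512 139 mm⁴.
Centroid: x̄ = ΣA·x / ΣA = 22.48 mm.
Transfer each piece to the vertical centroidal axis using Ī + A·d² with d = x − 22.48:
  web: d = -15.48 mm → contributes +1 038 599 mm⁴
  top flange (beyond web): d = 29.52 mm → contributes +1 439 648 mm⁴
  bottom flange (beyond web): d = 29.52 mm → contributes +1 439 648 mm⁴
Total I = 3 917 894 mm⁴.

Iy ≈ 3.9 × 10⁶ mm⁴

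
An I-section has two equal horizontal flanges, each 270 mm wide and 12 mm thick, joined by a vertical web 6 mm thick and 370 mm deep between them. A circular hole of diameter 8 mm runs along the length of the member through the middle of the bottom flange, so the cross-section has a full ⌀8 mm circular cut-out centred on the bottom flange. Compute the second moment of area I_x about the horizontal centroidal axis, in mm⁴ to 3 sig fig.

I_x ≈ 2.60 × 10⁸ mm⁴

Treat the section as a set of non-overlapping primitives; coordinates are from the bounding-box lower-left.
Bottom flange: 270 × 12, A = 3 240 mm², y = 6 mm, Ī = 38 880 mm⁴.
Web: 6 × 370, A = 2 220 mm², y = 197 mm, Ī = 25 326 500 mm⁴.
Top flange: 270 × 12, A = 3 240 mm², y = 388 mm, Ī = 38 880 mm⁴.
Hole (subtracted): ⌀8, A = 50.265 mm², y = 6 mm, Ī = 201.06 mm⁴.
Centroid: ȳ = ΣA·y / ΣA = 198.11 mm.
Transfer each piece to the horizontal centroidal axis using Ī + A·d² with d = y − 198.11:
  bottom flange: d = -192.11 mm → contributes +119 615 065 mm⁴
  web: d = -1.1099 mm → contributes +25 329 235 mm⁴
  top flange: d = 189.89 mm → contributes +116 867 558 mm⁴
  hole: d = -192.11 mm → contributes −1 855 311 mm⁴
Total I = 259 956 548 mm⁴.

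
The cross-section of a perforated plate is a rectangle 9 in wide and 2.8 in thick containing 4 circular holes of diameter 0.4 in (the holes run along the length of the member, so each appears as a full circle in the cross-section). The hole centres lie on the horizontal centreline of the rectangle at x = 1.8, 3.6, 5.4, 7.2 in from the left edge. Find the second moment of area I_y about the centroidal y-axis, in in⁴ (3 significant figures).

Break the section into simple shapes (no overlaps), measuring from the bottom-left corner of the bounding box.
Plate: 9 × 2.8, A = 25.2 in², x = 4.5 in, Ī = 170.1 in⁴.
Hole 1 (subtracted): ⌀0.4, A = 0.12566 in², x = 1.8 in, Ī = 0.0012566 in⁴.
Hole 2 (subtracted): ⌀0.4, A = 0.12566 in², x = 3.6 in, Ī = 0.0012566 in⁴.
Hole 3 (subtracted): ⌀0.4, A = 0.12566 in², x = 5.4 in, Ī = 0.0012566 in⁴.
Hole 4 (subtracted): ⌀0.4, A = 0.12566 in², x = 7.2 in, Ī = 0.0012566 in⁴.
By symmetry the centroid is at mid-width, x̄ = 4.5 in.
Transfer each piece to the centroidal y-axis using Ī + A·d² with d = x − 4.5:
  plate: d = 0 in → contributes +170.1 in⁴
  hole 1: d = -2.7 in → contributes −0.91735 in⁴
  hole 2: d = -0.9 in → contributes −0.10304 in⁴
  hole 3: d = 0.9 in → contributes −0.10304 in⁴
  hole 4: d = 2.7 in → contributes −0.91735 in⁴
Total I = 168.06 in⁴.

I_y ≈ 168 in⁴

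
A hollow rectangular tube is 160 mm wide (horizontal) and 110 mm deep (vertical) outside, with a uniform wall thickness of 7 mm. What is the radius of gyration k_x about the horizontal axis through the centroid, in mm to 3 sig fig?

Break the section into simple shapes (no overlaps), measuring from the bottom-left corner of the bounding box.
Outer rectangle: 160 × 110, A = 17 600 mm², y = 55 mm, Ī = 17 746 667 mm⁴.
Inner void (subtracted): 146 × 96, A = 14 016 mm², y = 55 mm, Ī = 10 764 288 mm⁴.
By symmetry the centroid is at mid-height, ȳ = 55 mm.
All pieces are centred on the horizontal axis through the centroid, so I = ΣĪ (holes subtracted) = 6 982 379 mm⁴.
Radius of gyration: k = √(I/A) = √(6 982 379 / 3 584) = 44.139 mm.

k_x ≈ 44.1 mm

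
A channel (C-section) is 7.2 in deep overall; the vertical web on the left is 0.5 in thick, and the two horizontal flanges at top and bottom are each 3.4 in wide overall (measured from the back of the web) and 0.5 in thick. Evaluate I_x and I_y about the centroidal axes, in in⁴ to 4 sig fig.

Treat the section as a set of non-overlapping primitives; coordinates are from the bounding-box lower-left.
Web: 0.5 × 7.2, A = 3.6 in², y = 3.6 in, Ī = 15.552 in⁴.
Top flange (beyond web): 2.9 × 0.5, A = 1.45 in², y = 6.95 in, Ī = 0.0302083 in⁴.
Bottom flange (beyond web): 2.9 × 0.5, A = 1.45 in², y = 0.25 in, Ī = 0.0302083 in⁴.
By symmetry the centroid is at mid-height, ȳ = 3.6 in.
Transfer each piece to the centroidal x-axis using Ī + A·d² with d = y − 3.6:
  web: d = 0 in → contributes +15.552 in⁴
  top flange (beyond web): d = 3.35 in → contributes +16.3028 in⁴
  bottom flange (beyond web): d = -3.35 in → contributes +16.3028 in⁴
Total I = 48.1577 in⁴.
For the y-axis: x̄ = 1.00846 in.
Repeating about the centroidal y-axis gives I_y = 6.7492 in⁴.

I_x ≈ 48.16 in⁴, I_y ≈ 6.749 in⁴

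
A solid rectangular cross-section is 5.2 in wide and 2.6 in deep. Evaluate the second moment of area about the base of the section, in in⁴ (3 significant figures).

The section: 5.2 × 2.6, A = 13.52 in², y = 1.3 in, Ī = 7.6163 in⁴.
Transfer it to the base of the section using Ī + A·d² with d = y − 0:
  the section: d = 1.3 in → contributes +30.465 in⁴
Total I = 30.465 in⁴.

I_base ≈ 30.5 in⁴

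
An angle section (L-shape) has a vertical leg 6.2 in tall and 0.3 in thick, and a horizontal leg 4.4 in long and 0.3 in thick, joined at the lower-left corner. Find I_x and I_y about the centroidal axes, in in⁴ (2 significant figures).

I_x ≈ 12 in⁴, I_y ≈ 5.3 in⁴

Split into non-overlapping primitives; take the origin at the lower-left of the bounding box.
Vertical leg: 0.3 × 6.2, A = 1.86 in², y = 3.1 in, Ī = 5.958 in⁴.
Horizontal leg (remainder): 4.1 × 0.3, A = 1.23 in², y = 0.15 in, Ī = 0.009225 in⁴.
Centroid: ȳ = ΣA·y / ΣA = 1.926 in.
Transfer each piece to the centroidal x-axis using Ī + A·d² with d = y − 1.926:
  vertical leg: d = 1.174 in → contributes +8.523 in⁴
  horizontal leg (remainder): d = -1.776 in → contributes +3.888 in⁴
Total I = 12.41 in⁴.
For the y-axis: x̄ = 1.026 in.
Repeating about the centroidal y-axis gives I_y = 5.32 in⁴.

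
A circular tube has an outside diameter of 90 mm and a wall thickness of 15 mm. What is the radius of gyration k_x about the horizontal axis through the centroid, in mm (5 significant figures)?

k_x ≈ 27.042 mm

Break the section into simple shapes (no overlaps), measuring from the bottom-left corner of the bounding box.
Outer circle: ⌀90, A = 6361.725 mm², y = 45 mm, Ī = 3 220 623 mm⁴.
Bore (subtracted): ⌀60, A = 2827.433 mm², y = 45 mm, Ī = 636172.5 mm⁴.
By symmetry the centroid is at mid-height, ȳ = 45 mm.
All pieces are centred on the horizontal axis through the centroid, so I = ΣĪ (holes subtracted) = 2 584 451 mm⁴.
Radius of gyration: k = √(I/A) = √(2 584 451 / 3534.292) = 27.04163 mm.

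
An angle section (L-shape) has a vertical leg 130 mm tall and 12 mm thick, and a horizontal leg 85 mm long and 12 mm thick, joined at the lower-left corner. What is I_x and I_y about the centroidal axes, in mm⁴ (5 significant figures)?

I_x ≈ 4.1603 × 10⁶ mm⁴, I_y ≈ 1.4210 × 10⁶ mm⁴

Decompose the section into non-overlapping parts with the origin at the bottom-left of its bounding rectangle.
Vertical leg: 12 × 130, A = 1 560 mm², y = 65 mm, Ī = 2 197 000 mm⁴.
Horizontal leg (remainder): 73 × 12, A = 876 mm², y = 6 mm, Ī = 10 512 mm⁴.
Centroid: ȳ = ΣA·y / ΣA = 43.78325 mm.
Transfer each piece to the centroidal x-axis using Ī + A·d² with d = y − 43.78325:
  vertical leg: d = 21.21675 mm → contributes +2 899 235 mm⁴
  horizontal leg (remainder): d = -37.78325 mm → contributes +1 261 067 mm⁴
Total I = 4 160 302 mm⁴.
For the y-axis: x̄ = 21.28325 mm.
Repeating about the centroidal y-axis gives I_y = 1 421 017 mm⁴.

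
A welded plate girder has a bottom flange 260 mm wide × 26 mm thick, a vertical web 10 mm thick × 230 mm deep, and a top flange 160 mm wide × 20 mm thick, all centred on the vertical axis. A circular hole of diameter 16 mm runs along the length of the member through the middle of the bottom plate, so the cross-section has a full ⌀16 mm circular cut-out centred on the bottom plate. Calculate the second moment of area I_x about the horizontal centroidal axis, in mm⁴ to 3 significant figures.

I_x ≈ 1.52 × 10⁸ mm⁴

Split into non-overlapping primitives; take the origin at the lower-left of the bounding box.
Bottom plate: 260 × 26, A = 6 760 mm², y = 13 mm, Ī = 380 813 mm⁴.
Web plate: 10 × 230, A = 2 300 mm², y = 141 mm, Ī = 10 139 167 mm⁴.
Top plate: 160 × 20, A = 3 200 mm², y = 266 mm, Ī = 106 667 mm⁴.
Hole (subtracted): ⌀16, A = 201.06 mm², y = 13 mm, Ī = 3 217 mm⁴.
Centroid: ȳ = ΣA·y / ΣA = 104.55 mm.
Transfer each piece to the horizontal centroidal axis using Ī + A·d² with d = y − 104.55:
  bottom plate: d = -91.55 mm → contributes +57 039 527 mm⁴
  web plate: d = 36.45 mm → contributes +13 194 894 mm⁴
  top plate: d = 161.45 mm → contributes +83 517 833 mm⁴
  hole: d = -91.55 mm → contributes −1 688 411 mm⁴
Total I = 152 063 843 mm⁴.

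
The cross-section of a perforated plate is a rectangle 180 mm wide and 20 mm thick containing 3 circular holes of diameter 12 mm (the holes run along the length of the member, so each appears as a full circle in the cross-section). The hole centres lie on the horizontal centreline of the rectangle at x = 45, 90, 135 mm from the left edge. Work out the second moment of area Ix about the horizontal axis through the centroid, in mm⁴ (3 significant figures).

Decompose the section into non-overlapping parts with the origin at the bottom-left of its bounding rectangle.
Plate: 180 × 20, A = 3 600 mm², y = 10 mm, Ī = 120 000 mm⁴.
Hole 1 (subtracted): ⌀12, A = 113.1 mm², y = 10 mm, Ī = 1017.9 mm⁴.
Hole 2 (subtracted): ⌀12, A = 113.1 mm², y = 10 mm, Ī = 1017.9 mm⁴.
Hole 3 (subtracted): ⌀12, A = 113.1 mm², y = 10 mm, Ī = 1017.9 mm⁴.
By symmetry the centroid is at mid-height, ȳ = 10 mm.
All pieces are centred on the horizontal axis through the centroid, so I = ΣĪ (holes subtracted) = 116 946 mm⁴.

Ix ≈ 1.17 × 10⁵ mm⁴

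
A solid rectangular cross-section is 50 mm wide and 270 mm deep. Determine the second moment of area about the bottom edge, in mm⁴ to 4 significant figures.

I_base ≈ 3.281 × 10⁸ mm⁴

The section: 50 × 270, A = 13 500 mm², y = 135 mm, Ī = 82 012 500 mm⁴.
Transfer it to the bottom edge using Ī + A·d² with d = y − 0:
  the section: d = 135 mm → contributes +328 050 000 mm⁴
Total I = 328 050 000 mm⁴.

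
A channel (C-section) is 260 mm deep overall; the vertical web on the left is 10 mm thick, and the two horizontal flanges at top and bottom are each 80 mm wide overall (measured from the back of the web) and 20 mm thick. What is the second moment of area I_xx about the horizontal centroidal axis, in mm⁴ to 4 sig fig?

Decompose the section into non-overlapping parts with the origin at the bottom-left of its bounding rectangle.
Web: 10 × 260, A = 2 600 mm², y = 130 mm, Ī = 14 646 667 mm⁴.
Top flange (beyond web): 70 × 20, A = 1 400 mm², y = 250 mm, Ī = 46666.7 mm⁴.
Bottom flange (beyond web): 70 × 20, A = 1 400 mm², y = 10 mm, Ī = 46666.7 mm⁴.
By symmetry the centroid is at mid-height, ȳ = 130 mm.
Transfer each piece to the horizontal centroidal axis using Ī + A·d² with d = y − 130:
  web: d = 0 mm → contributes +14 646 667 mm⁴
  top flange (beyond web): d = 120 mm → contributes +20 206 667 mm⁴
  bottom flange (beyond web): d = -120 mm → contributes +20 206 667 mm⁴
Total I = 55 060 000 mm⁴.

I_xx ≈ 5.506 × 10⁷ mm⁴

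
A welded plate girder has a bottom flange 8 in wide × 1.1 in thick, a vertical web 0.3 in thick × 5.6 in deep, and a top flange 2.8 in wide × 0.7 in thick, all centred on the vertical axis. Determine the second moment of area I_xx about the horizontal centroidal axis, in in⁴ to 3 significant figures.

Split into non-overlapping primitives; take the origin at the lower-left of the bounding box.
Bottom plate: 8 × 1.1, A = 8.8 in², y = 0.55 in, Ī = 0.88733 in⁴.
Web plate: 0.3 × 5.6, A = 1.68 in², y = 3.9 in, Ī = 4.3904 in⁴.
Top plate: 2.8 × 0.7, A = 1.96 in², y = 7.05 in, Ī = 0.080033 in⁴.
Centroid: ȳ = ΣA·y / ΣA = 2.0265 in.
Transfer each piece to the horizontal centroidal axis using Ī + A·d² with d = y − 2.0265:
  bottom plate: d = -1.4765 in → contributes +20.073 in⁴
  web plate: d = 1.8735 in → contributes +10.287 in⁴
  top plate: d = 5.0235 in → contributes +49.541 in⁴
Total I = 79.901 in⁴.

I_xx ≈ 79.9 in⁴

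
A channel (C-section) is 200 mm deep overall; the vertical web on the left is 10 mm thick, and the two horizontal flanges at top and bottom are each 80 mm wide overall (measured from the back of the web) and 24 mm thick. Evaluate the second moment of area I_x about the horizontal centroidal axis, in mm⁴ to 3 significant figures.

Split into non-overlapping primitives; take the origin at the lower-left of the bounding box.
Web: 10 × 200, A = 2 000 mm², y = 100 mm, Ī = 6 666 667 mm⁴.
Top flange (beyond web): 70 × 24, A = 1 680 mm², y = 188 mm, Ī = 80 640 mm⁴.
Bottom flange (beyond web): 70 × 24, A = 1 680 mm², y = 12 mm, Ī = 80 640 mm⁴.
By symmetry the centroid is at mid-height, ȳ = 100 mm.
Transfer each piece to the horizontal centroidal axis using Ī + A·d² with d = y − 100:
  web: d = 0 mm → contributes +6 666 667 mm⁴
  top flange (beyond web): d = 88 mm → contributes +13 090 560 mm⁴
  bottom flange (beyond web): d = -88 mm → contributes +13 090 560 mm⁴
Total I = 32 847 787 mm⁴.

I_x ≈ 3.28 × 10⁷ mm⁴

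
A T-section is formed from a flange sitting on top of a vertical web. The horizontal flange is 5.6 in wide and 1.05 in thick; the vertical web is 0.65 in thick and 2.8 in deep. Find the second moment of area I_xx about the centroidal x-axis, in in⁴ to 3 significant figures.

I_xx ≈ 6.88 in⁴

Treat the section as a set of non-overlapping primitives; coordinates are from the bounding-box lower-left.
Flange: 5.6 × 1.05, A = 5.88 in², y = 3.325 in, Ī = 0.54023 in⁴.
Web: 0.65 × 2.8, A = 1.82 in², y = 1.4 in, Ī = 1.1891 in⁴.
Centroid: ȳ = ΣA·y / ΣA = 2.87 in.
Transfer each piece to the centroidal x-axis using Ī + A·d² with d = y − 2.87:
  flange: d = 0.455 in → contributes +1.7575 in⁴
  web: d = -1.47 in → contributes +5.1219 in⁴
Total I = 6.8794 in⁴.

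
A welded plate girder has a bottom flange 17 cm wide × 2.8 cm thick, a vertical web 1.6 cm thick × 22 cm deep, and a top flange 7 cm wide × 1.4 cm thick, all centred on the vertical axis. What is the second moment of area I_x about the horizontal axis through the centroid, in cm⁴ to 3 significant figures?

Split into non-overlapping primitives; take the origin at the lower-left of the bounding box.
Bottom plate: 17 × 2.8, A = 47.6 cm², y = 1.4 cm, Ī = 31.099 cm⁴.
Web plate: 1.6 × 22, A = 35.2 cm², y = 13.8 cm, Ī = 1419.7 cm⁴.
Top plate: 7 × 1.4, A = 9.8 cm², y = 25.5 cm, Ī = 1.6007 cm⁴.
Centroid: ȳ = ΣA·y / ΣA = 8.6641 cm.
Transfer each piece to the horizontal axis through the centroid using Ī + A·d² with d = y − 8.6641:
  bottom plate: d = -7.2641 cm → contributes +2542.8 cm⁴
  web plate: d = 5.1359 cm → contributes +2348.2 cm⁴
  top plate: d = 16.836 cm → contributes +2779.4 cm⁴
Total I = 7670.4 cm⁴.

I_x ≈ 7670 cm⁴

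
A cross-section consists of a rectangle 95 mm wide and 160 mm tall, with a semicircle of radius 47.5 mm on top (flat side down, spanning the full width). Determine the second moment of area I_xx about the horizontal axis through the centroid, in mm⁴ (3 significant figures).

I_xx ≈ 6.18 × 10⁷ mm⁴

Break the section into simple shapes (no overlaps), measuring from the bottom-left corner of the bounding box.
Rectangular body: 95 × 160, A = 15 200 mm², y = 80 mm, Ī = 32 426 667 mm⁴.
Semicircular cap: semicircle r = 47.5, A = 3544.1 mm², y = 180.16 mm, Ī = 558 736 mm⁴.
Centroid: ȳ = ΣA·y / ΣA = 98.938 mm.
Transfer each piece to the horizontal axis through the centroid using Ī + A·d² with d = y − 98.938:
  rectangular body: d = -18.938 mm → contributes +37 878 136 mm⁴
  semicircular cap: d = 81.222 mm → contributes +23 939 034 mm⁴
Total I = 61 817 170 mm⁴.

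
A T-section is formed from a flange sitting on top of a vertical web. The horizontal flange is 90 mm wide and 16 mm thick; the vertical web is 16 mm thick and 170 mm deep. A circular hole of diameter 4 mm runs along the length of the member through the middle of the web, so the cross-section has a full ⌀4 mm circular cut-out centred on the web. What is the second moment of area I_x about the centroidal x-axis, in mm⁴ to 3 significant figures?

Break the section into simple shapes (no overlaps), measuring from the bottom-left corner of the bounding box.
Flange: 90 × 16, A = 1 440 mm², y = 178 mm, Ī = 30 720 mm⁴.
Web: 16 × 170, A = 2 720 mm², y = 85 mm, Ī = 6 550 667 mm⁴.
Hole (subtracted): ⌀4, A = 12.566 mm², y = 85 mm, Ī = 12.566 mm⁴.
Centroid: ȳ = ΣA·y / ΣA = 117.29 mm.
Transfer each piece to the centroidal x-axis using Ī + A·d² with d = y − 117.29:
  flange: d = 60.71 mm → contributes +5 338 161 mm⁴
  web: d = -32.29 mm → contributes +9 386 632 mm⁴
  hole: d = -32.29 mm → contributes −13 115 mm⁴
Total I = 14 711 678 mm⁴.

I_x ≈ 1.47 × 10⁷ mm⁴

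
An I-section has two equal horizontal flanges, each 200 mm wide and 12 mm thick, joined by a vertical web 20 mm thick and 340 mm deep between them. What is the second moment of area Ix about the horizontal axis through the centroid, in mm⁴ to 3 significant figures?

Ix ≈ 2.14 × 10⁸ mm⁴

Break the section into simple shapes (no overlaps), measuring from the bottom-left corner of the bounding box.
Bottom flange: 200 × 12, A = 2 400 mm², y = 6 mm, Ī = 28 800 mm⁴.
Web: 20 × 340, A = 6 800 mm², y = 182 mm, Ī = 65 506 667 mm⁴.
Top flange: 200 × 12, A = 2 400 mm², y = 358 mm, Ī = 28 800 mm⁴.
By symmetry the centroid is at mid-height, ȳ = 182 mm.
Transfer each piece to the horizontal axis through the centroid using Ī + A·d² with d = y − 182:
  bottom flange: d = -176 mm → contributes +74 371 200 mm⁴
  web: d = 0 mm → contributes +65 506 667 mm⁴
  top flange: d = 176 mm → contributes +74 371 200 mm⁴
Total I = 214 249 067 mm⁴.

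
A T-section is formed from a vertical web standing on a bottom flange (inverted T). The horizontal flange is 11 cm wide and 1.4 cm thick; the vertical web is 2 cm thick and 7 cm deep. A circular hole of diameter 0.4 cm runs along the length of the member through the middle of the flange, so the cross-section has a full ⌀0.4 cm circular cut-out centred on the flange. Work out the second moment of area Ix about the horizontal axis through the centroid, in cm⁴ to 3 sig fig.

Ix ≈ 189 cm⁴

Break the section into simple shapes (no overlaps), measuring from the bottom-left corner of the bounding box.
Flange: 11 × 1.4, A = 15.4 cm², y = 0.7 cm, Ī = 2.5153 cm⁴.
Web: 2 × 7, A = 14 cm², y = 4.9 cm, Ī = 57.167 cm⁴.
Hole (subtracted): ⌀0.4, A = 0.12566 cm², y = 0.7 cm, Ī = 0.0012566 cm⁴.
Centroid: ȳ = ΣA·y / ΣA = 2.7086 cm.
Transfer each piece to the horizontal axis through the centroid using Ī + A·d² with d = y − 2.7086:
  flange: d = -2.0086 cm → contributes +64.645 cm⁴
  web: d = 2.1914 cm → contributes +124.4 cm⁴
  hole: d = -2.0086 cm → contributes −0.50824 cm⁴
Total I = 188.54 cm⁴.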